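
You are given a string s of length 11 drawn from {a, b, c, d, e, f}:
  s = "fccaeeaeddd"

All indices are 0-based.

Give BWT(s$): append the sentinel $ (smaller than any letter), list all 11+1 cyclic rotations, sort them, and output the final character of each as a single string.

rank  rotation      last
    0  $fccaeeaeddd  d
    1  aeddd$fccaee  e
    2  aeeaeddd$fcc  c
    3  caeeaeddd$fc  c
    4  ccaeeaeddd$f  f
    5  d$fccaeeaedd  d
    6  dd$fccaeeaed  d
    7  ddd$fccaeeae  e
    8  eaeddd$fccae  e
    9  eddd$fccaeea  a
   10  eeaeddd$fcca  a
   11  fccaeeaeddd$  $

deccfddeeaa$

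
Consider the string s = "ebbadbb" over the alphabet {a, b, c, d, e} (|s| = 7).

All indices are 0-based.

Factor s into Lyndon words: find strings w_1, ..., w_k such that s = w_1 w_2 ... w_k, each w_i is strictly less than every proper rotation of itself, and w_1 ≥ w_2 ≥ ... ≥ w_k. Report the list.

emit factor 1: 'e' (i=0, period=1)
emit factor 2: 'b' (i=1, period=1)
emit factor 3: 'b' (i=2, period=1)
emit factor 4: 'adbb' (i=3, period=4)

["e", "b", "b", "adbb"]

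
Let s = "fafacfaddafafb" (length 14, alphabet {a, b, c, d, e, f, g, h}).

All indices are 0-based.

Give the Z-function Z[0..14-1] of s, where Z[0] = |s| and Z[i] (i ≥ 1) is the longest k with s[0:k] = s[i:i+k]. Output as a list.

Z[0]=14
i=1: fresh scan; Z[1]=0
i=2: fresh scan; Z[2]=2 extend→box=[2,4)
i=3: min(r-i=1, Z[1]=0)=0; Z[3]=0
i=4: fresh scan; Z[4]=0
i=5: fresh scan; Z[5]=2 extend→box=[5,7)
i=6: min(r-i=1, Z[1]=0)=0; Z[6]=0
i=7: fresh scan; Z[7]=0
i=8: fresh scan; Z[8]=0
i=9: fresh scan; Z[9]=0
i=10: fresh scan; Z[10]=3 extend→box=[10,13)
i=11: min(r-i=2, Z[1]=0)=0; Z[11]=0
i=12: min(r-i=1, Z[2]=2)=1; Z[12]=1
i=13: fresh scan; Z[13]=0

[14, 0, 2, 0, 0, 2, 0, 0, 0, 0, 3, 0, 1, 0]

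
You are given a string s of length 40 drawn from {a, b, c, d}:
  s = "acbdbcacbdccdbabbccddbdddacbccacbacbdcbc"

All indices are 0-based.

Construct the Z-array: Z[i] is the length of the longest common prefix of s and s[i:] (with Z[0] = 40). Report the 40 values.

[40, 0, 0, 0, 0, 0, 4, 0, 0, 0, 0, 0, 0, 0, 1, 0, 0, 0, 0, 0, 0, 0, 0, 0, 0, 3, 0, 0, 0, 0, 3, 0, 0, 4, 0, 0, 0, 0, 0, 0]

Z[0]=40
i=1: outside box; Z[1]=0
i=2: outside box; Z[2]=0
i=3: outside box; Z[3]=0
i=4: outside box; Z[4]=0
i=5: outside box; Z[5]=0
i=6: outside box; Z[6]=4 grow→box=[6,10)
i=7: min(r-i=3, Z[1]=0)=0; Z[7]=0
i=8: min(r-i=2, Z[2]=0)=0; Z[8]=0
i=9: min(r-i=1, Z[3]=0)=0; Z[9]=0
i=10: outside box; Z[10]=0
i=11: outside box; Z[11]=0
i=12: outside box; Z[12]=0
i=13: outside box; Z[13]=0
i=14: outside box; Z[14]=1 grow→box=[14,15)
i=15: outside box; Z[15]=0
i=16: outside box; Z[16]=0
i=17: outside box; Z[17]=0
i=18: outside box; Z[18]=0
i=19: outside box; Z[19]=0
i=20: outside box; Z[20]=0
i=21: outside box; Z[21]=0
i=22: outside box; Z[22]=0
i=23: outside box; Z[23]=0
i=24: outside box; Z[24]=0
i=25: outside box; Z[25]=3 grow→box=[25,28)
i=26: min(r-i=2, Z[1]=0)=0; Z[26]=0
i=27: min(r-i=1, Z[2]=0)=0; Z[27]=0
i=28: outside box; Z[28]=0
i=29: outside box; Z[29]=0
i=30: outside box; Z[30]=3 grow→box=[30,33)
i=31: min(r-i=2, Z[1]=0)=0; Z[31]=0
i=32: min(r-i=1, Z[2]=0)=0; Z[32]=0
i=33: outside box; Z[33]=4 grow→box=[33,37)
i=34: min(r-i=3, Z[1]=0)=0; Z[34]=0
i=35: min(r-i=2, Z[2]=0)=0; Z[35]=0
i=36: min(r-i=1, Z[3]=0)=0; Z[36]=0
i=37: outside box; Z[37]=0
i=38: outside box; Z[38]=0
i=39: outside box; Z[39]=0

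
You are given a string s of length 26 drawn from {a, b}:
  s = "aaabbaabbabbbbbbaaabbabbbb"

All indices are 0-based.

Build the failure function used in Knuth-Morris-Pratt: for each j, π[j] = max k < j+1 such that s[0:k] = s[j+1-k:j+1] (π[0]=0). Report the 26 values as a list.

π[0] = 0
j=1 s[j]='a': π[1]=1 (border 'a')
j=2 s[j]='a': π[2]=2 (border 'aa')
j=3 s[j]='b': k: 2→1→0; π[3]=0 (border '')
j=4 s[j]='b': π[4]=0 (border '')
j=5 s[j]='a': π[5]=1 (border 'a')
j=6 s[j]='a': π[6]=2 (border 'aa')
j=7 s[j]='b': k: 2→1→0; π[7]=0 (border '')
j=8 s[j]='b': π[8]=0 (border '')
j=9 s[j]='a': π[9]=1 (border 'a')
j=10 s[j]='b': k: 1→0; π[10]=0 (border '')
j=11 s[j]='b': π[11]=0 (border '')
j=12 s[j]='b': π[12]=0 (border '')
j=13 s[j]='b': π[13]=0 (border '')
j=14 s[j]='b': π[14]=0 (border '')
j=15 s[j]='b': π[15]=0 (border '')
j=16 s[j]='a': π[16]=1 (border 'a')
j=17 s[j]='a': π[17]=2 (border 'aa')
j=18 s[j]='a': π[18]=3 (border 'aaa')
j=19 s[j]='b': π[19]=4 (border 'aaab')
j=20 s[j]='b': π[20]=5 (border 'aaabb')
j=21 s[j]='a': π[21]=6 (border 'aaabba')
j=22 s[j]='b': k: 6→1→0; π[22]=0 (border '')
j=23 s[j]='b': π[23]=0 (border '')
j=24 s[j]='b': π[24]=0 (border '')
j=25 s[j]='b': π[25]=0 (border '')

[0, 1, 2, 0, 0, 1, 2, 0, 0, 1, 0, 0, 0, 0, 0, 0, 1, 2, 3, 4, 5, 6, 0, 0, 0, 0]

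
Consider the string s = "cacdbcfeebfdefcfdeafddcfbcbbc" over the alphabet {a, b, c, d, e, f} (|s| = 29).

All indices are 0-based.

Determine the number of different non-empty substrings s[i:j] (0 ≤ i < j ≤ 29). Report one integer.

rank→(start, suffix):
  0 → (1, 'acdbcfeebfdefcfdeafddcfbcbbc')
  1 → (18, 'afddcfbcbbc')
  2 → (26, 'bbc')
  3 → (27, 'bc')
  4 → (24, 'bcbbc')
  5 → (4, 'bcfeebfdefcfdeafddcfbcbbc')
  6 → (9, 'bfdefcfdeafddcfbcbbc')
  7 → (28, 'c')
  8 → (0, 'cacdbcfeebfdefcfdeafddcfbcbbc')
  9 → (25, 'cbbc')
  10 → (2, 'cdbcfeebfdefcfdeafddcfbcbbc')
  11 → (22, 'cfbcbbc')
  12 → (14, 'cfdeafddcfbcbbc')
  13 → (5, 'cfeebfdefcfdeafddcfbcbbc')
  14 → (3, 'dbcfeebfdefcfdeafddcfbcbbc')
  15 → (21, 'dcfbcbbc')
  16 → (20, 'ddcfbcbbc')
  17 → (16, 'deafddcfbcbbc')
  18 → (11, 'defcfdeafddcfbcbbc')
  19 → (17, 'eafddcfbcbbc')
  20 → (8, 'ebfdefcfdeafddcfbcbbc')
  21 → (7, 'eebfdefcfdeafddcfbcbbc')
  22 → (12, 'efcfdeafddcfbcbbc')
  23 → (23, 'fbcbbc')
  24 → (13, 'fcfdeafddcfbcbbc')
  25 → (19, 'fddcfbcbbc')
  26 → (15, 'fdeafddcfbcbbc')
  27 → (10, 'fdefcfdeafddcfbcbbc')
  28 → (6, 'feebfdefcfdeafddcfbcbbc')

SA = [1, 18, 26, 27, 24, 4, 9, 28, 0, 25, 2, 22, 14, 5, 3, 21, 20, 16, 11, 17, 8, 7, 12, 23, 13, 19, 15, 10, 6]
i: (SA[i-1],SA[i]) lcp shared
  1: (1,18) 1 'a'
  2: (18,26) 0 ''
  3: (26,27) 1 'b'
  4: (27,24) 2 'bc'
  5: (24,4) 2 'bc'
  6: (4,9) 1 'b'
  7: (9,28) 0 ''
  8: (28,0) 1 'c'
  9: (0,25) 1 'c'
  10: (25,2) 1 'c'
  11: (2,22) 1 'c'
  12: (22,14) 2 'cf'
  13: (14,5) 2 'cf'
  14: (5,3) 0 ''
  15: (3,21) 1 'd'
  16: (21,20) 1 'd'
  17: (20,16) 1 'd'
  18: (16,11) 2 'de'
  19: (11,17) 0 ''
  20: (17,8) 1 'e'
  21: (8,7) 1 'e'
  22: (7,12) 1 'e'
  23: (12,23) 0 ''
  24: (23,13) 1 'f'
  25: (13,19) 1 'f'
  26: (19,15) 2 'fd'
  27: (15,10) 3 'fde'
  28: (10,6) 1 'f'

n(n+1)/2 = 29·30/2 = 435
Σ LCP = 0 + 1 + 0 + 1 + 2 + 2 + 1 + 0 + 1 + 1 + 1 + 1 + 2 + 2 + 0 + 1 + 1 + 1 + 2 + 0 + 1 + 1 + 1 + 0 + 1 + 1 + 2 + 3 + 1 = 31
distinct = 435 − 31 = 404

404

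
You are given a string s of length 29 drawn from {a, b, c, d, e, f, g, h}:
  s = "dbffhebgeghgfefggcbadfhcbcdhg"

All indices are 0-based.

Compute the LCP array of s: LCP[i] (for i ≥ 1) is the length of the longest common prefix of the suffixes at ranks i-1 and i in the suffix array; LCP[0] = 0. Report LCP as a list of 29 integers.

[0, 0, 1, 1, 1, 0, 2, 1, 0, 1, 1, 0, 1, 1, 0, 1, 1, 1, 2, 0, 1, 1, 1, 1, 1, 0, 1, 1, 2]

sorted suffixes:
  #0 SA[0]=19  'adfhcbcdhg'
  #1 SA[1]=18  'badfhcbcdhg'
  #2 SA[2]=24  'bcdhg'
  #3 SA[3]=1  'bffhebgeghgfefggcbadfhcbcdhg'
  #4 SA[4]=6  'bgeghgfefggcbadfhcbcdhg'
  #5 SA[5]=17  'cbadfhcbcdhg'
  #6 SA[6]=23  'cbcdhg'
  #7 SA[7]=25  'cdhg'
  #8 SA[8]=0  'dbffhebgeghgfefggcbadfhcbcdhg'
  #9 SA[9]=20  'dfhcbcdhg'
  #10 SA[10]=26  'dhg'
  #11 SA[11]=5  'ebgeghgfefggcbadfhcbcdhg'
  #12 SA[12]=13  'efggcbadfhcbcdhg'
  #13 SA[13]=8  'eghgfefggcbadfhcbcdhg'
  #14 SA[14]=12  'fefggcbadfhcbcdhg'
  #15 SA[15]=2  'ffhebgeghgfefggcbadfhcbcdhg'
  #16 SA[16]=14  'fggcbadfhcbcdhg'
  #17 SA[17]=21  'fhcbcdhg'
  #18 SA[18]=3  'fhebgeghgfefggcbadfhcbcdhg'
  #19 SA[19]=28  'g'
  #20 SA[20]=16  'gcbadfhcbcdhg'
  #21 SA[21]=7  'geghgfefggcbadfhcbcdhg'
  #22 SA[22]=11  'gfefggcbadfhcbcdhg'
  #23 SA[23]=15  'ggcbadfhcbcdhg'
  #24 SA[24]=9  'ghgfefggcbadfhcbcdhg'
  #25 SA[25]=22  'hcbcdhg'
  #26 SA[26]=4  'hebgeghgfefggcbadfhcbcdhg'
  #27 SA[27]=27  'hg'
  #28 SA[28]=10  'hgfefggcbadfhcbcdhg'

SA = [19, 18, 24, 1, 6, 17, 23, 25, 0, 20, 26, 5, 13, 8, 12, 2, 14, 21, 3, 28, 16, 7, 11, 15, 9, 22, 4, 27, 10]
[i] adj suffixes → lcp
  [1] 19/18 → 0 ('')
  [2] 18/24 → 1 ('b')
  [3] 24/1 → 1 ('b')
  [4] 1/6 → 1 ('b')
  [5] 6/17 → 0 ('')
  [6] 17/23 → 2 ('cb')
  [7] 23/25 → 1 ('c')
  [8] 25/0 → 0 ('')
  [9] 0/20 → 1 ('d')
  [10] 20/26 → 1 ('d')
  [11] 26/5 → 0 ('')
  [12] 5/13 → 1 ('e')
  [13] 13/8 → 1 ('e')
  [14] 8/12 → 0 ('')
  [15] 12/2 → 1 ('f')
  [16] 2/14 → 1 ('f')
  [17] 14/21 → 1 ('f')
  [18] 21/3 → 2 ('fh')
  [19] 3/28 → 0 ('')
  [20] 28/16 → 1 ('g')
  [21] 16/7 → 1 ('g')
  [22] 7/11 → 1 ('g')
  [23] 11/15 → 1 ('g')
  [24] 15/9 → 1 ('g')
  [25] 9/22 → 0 ('')
  [26] 22/4 → 1 ('h')
  [27] 4/27 → 1 ('h')
  [28] 27/10 → 2 ('hg')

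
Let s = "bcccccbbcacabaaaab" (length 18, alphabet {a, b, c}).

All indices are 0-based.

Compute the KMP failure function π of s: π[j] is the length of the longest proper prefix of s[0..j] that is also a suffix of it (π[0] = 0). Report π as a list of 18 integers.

π[0] = 0
j=1 s[j]='c': π[1]=0 (border '')
j=2 s[j]='c': π[2]=0 (border '')
j=3 s[j]='c': π[3]=0 (border '')
j=4 s[j]='c': π[4]=0 (border '')
j=5 s[j]='c': π[5]=0 (border '')
j=6 s[j]='b': π[6]=1 (border 'b')
j=7 s[j]='b': k: 1→0; π[7]=1 (border 'b')
j=8 s[j]='c': π[8]=2 (border 'bc')
j=9 s[j]='a': k: 2→0; π[9]=0 (border '')
j=10 s[j]='c': π[10]=0 (border '')
j=11 s[j]='a': π[11]=0 (border '')
j=12 s[j]='b': π[12]=1 (border 'b')
j=13 s[j]='a': k: 1→0; π[13]=0 (border '')
j=14 s[j]='a': π[14]=0 (border '')
j=15 s[j]='a': π[15]=0 (border '')
j=16 s[j]='a': π[16]=0 (border '')
j=17 s[j]='b': π[17]=1 (border 'b')

[0, 0, 0, 0, 0, 0, 1, 1, 2, 0, 0, 0, 1, 0, 0, 0, 0, 1]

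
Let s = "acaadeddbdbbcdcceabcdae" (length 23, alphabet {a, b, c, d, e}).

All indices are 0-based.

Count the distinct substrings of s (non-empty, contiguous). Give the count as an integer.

254

rank | idx | suffix
   0 |   2 | aadeddbdbbcdcceabcdae
   1 |  17 | abcdae
   2 |   0 | acaadeddbdbbcdcceabcdae
   3 |   3 | adeddbdbbcdcceabcdae
   4 |  21 | ae
   5 |  10 | bbcdcceabcdae
   6 |  18 | bcdae
   7 |  11 | bcdcceabcdae
   8 |   8 | bdbbcdcceabcdae
   9 |   1 | caadeddbdbbcdcceabcdae
  10 |  14 | cceabcdae
  11 |  19 | cdae
  12 |  12 | cdcceabcdae
  13 |  15 | ceabcdae
  14 |  20 | dae
  15 |   9 | dbbcdcceabcdae
  16 |   7 | dbdbbcdcceabcdae
  17 |  13 | dcceabcdae
  18 |   6 | ddbdbbcdcceabcdae
  19 |   4 | deddbdbbcdcceabcdae
  20 |  22 | e
  21 |  16 | eabcdae
  22 |   5 | eddbdbbcdcceabcdae

SA = [2, 17, 0, 3, 21, 10, 18, 11, 8, 1, 14, 19, 12, 15, 20, 9, 7, 13, 6, 4, 22, 16, 5]
rank  pair      lcp
   1  s[2:],s[17:]  1  'a'
   2  s[17:],s[0:]  1  'a'
   3  s[0:],s[3:]  1  'a'
   4  s[3:],s[21:]  1  'a'
   5  s[21:],s[10:]  0  ''
   6  s[10:],s[18:]  1  'b'
   7  s[18:],s[11:]  3  'bcd'
   8  s[11:],s[8:]  1  'b'
   9  s[8:],s[1:]  0  ''
  10  s[1:],s[14:]  1  'c'
  11  s[14:],s[19:]  1  'c'
  12  s[19:],s[12:]  2  'cd'
  13  s[12:],s[15:]  1  'c'
  14  s[15:],s[20:]  0  ''
  15  s[20:],s[9:]  1  'd'
  16  s[9:],s[7:]  2  'db'
  17  s[7:],s[13:]  1  'd'
  18  s[13:],s[6:]  1  'd'
  19  s[6:],s[4:]  1  'd'
  20  s[4:],s[22:]  0  ''
  21  s[22:],s[16:]  1  'e'
  22  s[16:],s[5:]  1  'e'

n(n+1)/2 = 23·24/2 = 276
Σ LCP = 0 + 1 + 1 + 1 + 1 + 0 + 1 + 3 + 1 + 0 + 1 + 1 + 2 + 1 + 0 + 1 + 2 + 1 + 1 + 1 + 0 + 1 + 1 = 22
distinct = 276 − 22 = 254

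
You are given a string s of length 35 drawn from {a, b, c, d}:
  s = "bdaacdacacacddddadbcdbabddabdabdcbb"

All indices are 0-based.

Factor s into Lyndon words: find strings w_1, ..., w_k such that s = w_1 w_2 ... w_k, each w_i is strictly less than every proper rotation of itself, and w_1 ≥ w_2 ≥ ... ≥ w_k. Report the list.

emit factor 1: 'bd' (i=0, period=2)
emit factor 2: 'aacdacacacddddadbcdbabddabdabdcbb' (i=2, period=33)

["bd", "aacdacacacddddadbcdbabddabdabdcbb"]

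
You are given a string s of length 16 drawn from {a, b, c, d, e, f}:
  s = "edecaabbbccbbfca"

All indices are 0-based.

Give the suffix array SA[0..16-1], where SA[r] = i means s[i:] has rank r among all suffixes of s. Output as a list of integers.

rank | idx | suffix
   0 |  15 | a
   1 |   4 | aabbbccbbfca
   2 |   5 | abbbccbbfca
   3 |   6 | bbbccbbfca
   4 |   7 | bbccbbfca
   5 |  11 | bbfca
   6 |   8 | bccbbfca
   7 |  12 | bfca
   8 |  14 | ca
   9 |   3 | caabbbccbbfca
  10 |  10 | cbbfca
  11 |   9 | ccbbfca
  12 |   1 | decaabbbccbbfca
  13 |   2 | ecaabbbccbbfca
  14 |   0 | edecaabbbccbbfca
  15 |  13 | fca

[15, 4, 5, 6, 7, 11, 8, 12, 14, 3, 10, 9, 1, 2, 0, 13]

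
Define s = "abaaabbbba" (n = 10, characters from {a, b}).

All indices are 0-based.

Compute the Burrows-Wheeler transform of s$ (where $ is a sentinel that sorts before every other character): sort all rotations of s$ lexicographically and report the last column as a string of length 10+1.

rank  rotation     last
    0  $abaaabbbba  a
    1  a$abaaabbbb  b
    2  aaabbbba$ab  b
    3  aabbbba$aba  a
    4  abaaabbbba$  $
    5  abbbba$abaa  a
    6  ba$abaaabbb  b
    7  baaabbbba$a  a
    8  bba$abaaabb  b
    9  bbba$abaaab  b
   10  bbbba$abaaa  a

abba$ababba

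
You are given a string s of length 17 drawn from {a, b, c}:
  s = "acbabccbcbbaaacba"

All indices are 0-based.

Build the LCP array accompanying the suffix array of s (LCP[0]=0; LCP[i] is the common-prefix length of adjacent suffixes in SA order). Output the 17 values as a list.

[0, 1, 2, 1, 1, 4, 0, 2, 2, 1, 1, 2, 0, 3, 2, 2, 1]

rank | idx | suffix
   0 |  16 | a
   1 |  11 | aaacba
   2 |  12 | aacba
   3 |   3 | abccbcbbaaacba
   4 |  13 | acba
   5 |   0 | acbabccbcbbaaacba
   6 |  15 | ba
   7 |  10 | baaacba
   8 |   2 | babccbcbbaaacba
   9 |   9 | bbaaacba
  10 |   7 | bcbbaaacba
  11 |   4 | bccbcbbaaacba
  12 |  14 | cba
  13 |   1 | cbabccbcbbaaacba
  14 |   8 | cbbaaacba
  15 |   6 | cbcbbaaacba
  16 |   5 | ccbcbbaaacba

SA = [16, 11, 12, 3, 13, 0, 15, 10, 2, 9, 7, 4, 14, 1, 8, 6, 5]
i: (SA[i-1],SA[i]) lcp shared
  1: (16,11) 1 'a'
  2: (11,12) 2 'aa'
  3: (12,3) 1 'a'
  4: (3,13) 1 'a'
  5: (13,0) 4 'acba'
  6: (0,15) 0 ''
  7: (15,10) 2 'ba'
  8: (10,2) 2 'ba'
  9: (2,9) 1 'b'
  10: (9,7) 1 'b'
  11: (7,4) 2 'bc'
  12: (4,14) 0 ''
  13: (14,1) 3 'cba'
  14: (1,8) 2 'cb'
  15: (8,6) 2 'cb'
  16: (6,5) 1 'c'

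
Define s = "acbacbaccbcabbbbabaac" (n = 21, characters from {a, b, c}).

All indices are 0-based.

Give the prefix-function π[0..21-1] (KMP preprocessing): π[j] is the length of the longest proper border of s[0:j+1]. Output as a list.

[0, 0, 0, 1, 2, 3, 4, 5, 0, 0, 0, 1, 0, 0, 0, 0, 1, 0, 1, 1, 2]

π[0] = 0
j=1 s[j]='c': π[1]=0 (border '')
j=2 s[j]='b': π[2]=0 (border '')
j=3 s[j]='a': π[3]=1 (border 'a')
j=4 s[j]='c': π[4]=2 (border 'ac')
j=5 s[j]='b': π[5]=3 (border 'acb')
j=6 s[j]='a': π[6]=4 (border 'acba')
j=7 s[j]='c': π[7]=5 (border 'acbac')
j=8 s[j]='c': k: 5→2→0; π[8]=0 (border '')
j=9 s[j]='b': π[9]=0 (border '')
j=10 s[j]='c': π[10]=0 (border '')
j=11 s[j]='a': π[11]=1 (border 'a')
j=12 s[j]='b': k: 1→0; π[12]=0 (border '')
j=13 s[j]='b': π[13]=0 (border '')
j=14 s[j]='b': π[14]=0 (border '')
j=15 s[j]='b': π[15]=0 (border '')
j=16 s[j]='a': π[16]=1 (border 'a')
j=17 s[j]='b': k: 1→0; π[17]=0 (border '')
j=18 s[j]='a': π[18]=1 (border 'a')
j=19 s[j]='a': k: 1→0; π[19]=1 (border 'a')
j=20 s[j]='c': π[20]=2 (border 'ac')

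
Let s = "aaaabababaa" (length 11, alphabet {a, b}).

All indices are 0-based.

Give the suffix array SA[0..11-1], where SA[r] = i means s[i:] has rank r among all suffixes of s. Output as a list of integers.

rank→(start, suffix):
  0 → (10, 'a')
  1 → (9, 'aa')
  2 → (0, 'aaaabababaa')
  3 → (1, 'aaabababaa')
  4 → (2, 'aabababaa')
  5 → (7, 'abaa')
  6 → (5, 'ababaa')
  7 → (3, 'abababaa')
  8 → (8, 'baa')
  9 → (6, 'babaa')
  10 → (4, 'bababaa')

[10, 9, 0, 1, 2, 7, 5, 3, 8, 6, 4]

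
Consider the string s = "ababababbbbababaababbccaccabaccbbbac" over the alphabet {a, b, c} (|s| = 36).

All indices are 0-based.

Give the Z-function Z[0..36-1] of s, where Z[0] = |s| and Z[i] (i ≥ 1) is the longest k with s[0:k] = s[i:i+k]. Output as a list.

Z[0]=36
i=1: fresh scan; Z[1]=0
i=2: fresh scan; Z[2]=6 scan→box=[2,8)
i=3: min(r-i=5, Z[1]=0)=0; Z[3]=0
i=4: min(r-i=4, Z[2]=6)=4; Z[4]=4
i=5: min(r-i=3, Z[3]=0)=0; Z[5]=0
i=6: min(r-i=2, Z[4]=4)=2; Z[6]=2
i=7: min(r-i=1, Z[5]=0)=0; Z[7]=0
i=8: fresh scan; Z[8]=0
i=9: fresh scan; Z[9]=0
i=10: fresh scan; Z[10]=0
i=11: fresh scan; Z[11]=5 scan→box=[11,16)
i=12: min(r-i=4, Z[1]=0)=0; Z[12]=0
i=13: min(r-i=3, Z[2]=6)=3; Z[13]=3
i=14: min(r-i=2, Z[3]=0)=0; Z[14]=0
i=15: min(r-i=1, Z[4]=4)=1; Z[15]=1
i=16: fresh scan; Z[16]=4 scan→box=[16,20)
i=17: min(r-i=3, Z[1]=0)=0; Z[17]=0
i=18: min(r-i=2, Z[2]=6)=2; Z[18]=2
i=19: min(r-i=1, Z[3]=0)=0; Z[19]=0
i=20: fresh scan; Z[20]=0
i=21: fresh scan; Z[21]=0
i=22: fresh scan; Z[22]=0
i=23: fresh scan; Z[23]=1 scan→box=[23,24)
i=24: fresh scan; Z[24]=0
i=25: fresh scan; Z[25]=0
i=26: fresh scan; Z[26]=3 scan→box=[26,29)
i=27: min(r-i=2, Z[1]=0)=0; Z[27]=0
i=28: min(r-i=1, Z[2]=6)=1; Z[28]=1
i=29: fresh scan; Z[29]=0
i=30: fresh scan; Z[30]=0
i=31: fresh scan; Z[31]=0
i=32: fresh scan; Z[32]=0
i=33: fresh scan; Z[33]=0
i=34: fresh scan; Z[34]=1 scan→box=[34,35)
i=35: fresh scan; Z[35]=0

[36, 0, 6, 0, 4, 0, 2, 0, 0, 0, 0, 5, 0, 3, 0, 1, 4, 0, 2, 0, 0, 0, 0, 1, 0, 0, 3, 0, 1, 0, 0, 0, 0, 0, 1, 0]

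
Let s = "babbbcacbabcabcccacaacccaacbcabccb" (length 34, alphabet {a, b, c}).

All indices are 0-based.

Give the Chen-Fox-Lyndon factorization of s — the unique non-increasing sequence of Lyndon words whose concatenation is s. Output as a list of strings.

["b", "abbbcacbabcabcccac", "aaccc", "aacbcabccb"]

emit factor 1: 'b' (i=0, period=1)
emit factor 2: 'abbbcacbabcabcccac' (i=1, period=18)
emit factor 3: 'aaccc' (i=19, period=5)
emit factor 4: 'aacbcabccb' (i=24, period=10)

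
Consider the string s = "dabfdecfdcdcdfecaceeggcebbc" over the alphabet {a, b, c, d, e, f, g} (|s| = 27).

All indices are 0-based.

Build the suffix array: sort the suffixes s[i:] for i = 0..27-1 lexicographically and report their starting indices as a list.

[1, 16, 24, 25, 2, 26, 15, 9, 11, 22, 17, 6, 0, 8, 10, 4, 12, 23, 14, 5, 18, 19, 7, 3, 13, 21, 20]

rank | idx | suffix
   0 |   1 | abfdecfdcdcdfecaceeggcebbc
   1 |  16 | aceeggcebbc
   2 |  24 | bbc
   3 |  25 | bc
   4 |   2 | bfdecfdcdcdfecaceeggcebbc
   5 |  26 | c
   6 |  15 | caceeggcebbc
   7 |   9 | cdcdfecaceeggcebbc
   8 |  11 | cdfecaceeggcebbc
   9 |  22 | cebbc
  10 |  17 | ceeggcebbc
  11 |   6 | cfdcdcdfecaceeggcebbc
  12 |   0 | dabfdecfdcdcdfecaceeggcebbc
  13 |   8 | dcdcdfecaceeggcebbc
  14 |  10 | dcdfecaceeggcebbc
  15 |   4 | decfdcdcdfecaceeggcebbc
  16 |  12 | dfecaceeggcebbc
  17 |  23 | ebbc
  18 |  14 | ecaceeggcebbc
  19 |   5 | ecfdcdcdfecaceeggcebbc
  20 |  18 | eeggcebbc
  21 |  19 | eggcebbc
  22 |   7 | fdcdcdfecaceeggcebbc
  23 |   3 | fdecfdcdcdfecaceeggcebbc
  24 |  13 | fecaceeggcebbc
  25 |  21 | gcebbc
  26 |  20 | ggcebbc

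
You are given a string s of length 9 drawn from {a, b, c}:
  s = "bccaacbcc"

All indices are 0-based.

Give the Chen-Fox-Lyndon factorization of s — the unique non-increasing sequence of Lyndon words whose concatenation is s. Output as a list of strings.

["bcc", "aacbcc"]

emit factor 1: 'bcc' (i=0, period=3)
emit factor 2: 'aacbcc' (i=3, period=6)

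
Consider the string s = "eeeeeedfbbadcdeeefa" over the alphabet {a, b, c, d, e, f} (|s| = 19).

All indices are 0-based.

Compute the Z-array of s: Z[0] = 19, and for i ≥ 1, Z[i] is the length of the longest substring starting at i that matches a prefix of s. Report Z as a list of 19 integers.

Z[0]=19
i=1: fresh scan; Z[1]=5 grow→box=[1,6)
i=2: min(r-i=4, Z[1]=5)=4; Z[2]=4
i=3: min(r-i=3, Z[2]=4)=3; Z[3]=3
i=4: min(r-i=2, Z[3]=3)=2; Z[4]=2
i=5: min(r-i=1, Z[4]=2)=1; Z[5]=1
i=6: fresh scan; Z[6]=0
i=7: fresh scan; Z[7]=0
i=8: fresh scan; Z[8]=0
i=9: fresh scan; Z[9]=0
i=10: fresh scan; Z[10]=0
i=11: fresh scan; Z[11]=0
i=12: fresh scan; Z[12]=0
i=13: fresh scan; Z[13]=0
i=14: fresh scan; Z[14]=3 grow→box=[14,17)
i=15: min(r-i=2, Z[1]=5)=2; Z[15]=2
i=16: min(r-i=1, Z[2]=4)=1; Z[16]=1
i=17: fresh scan; Z[17]=0
i=18: fresh scan; Z[18]=0

[19, 5, 4, 3, 2, 1, 0, 0, 0, 0, 0, 0, 0, 0, 3, 2, 1, 0, 0]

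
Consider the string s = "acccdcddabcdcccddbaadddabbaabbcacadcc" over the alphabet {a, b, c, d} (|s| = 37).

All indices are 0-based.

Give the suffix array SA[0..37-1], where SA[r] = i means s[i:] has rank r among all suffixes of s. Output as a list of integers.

[26, 18, 23, 27, 8, 31, 0, 33, 19, 25, 17, 24, 28, 29, 9, 36, 30, 32, 35, 1, 12, 2, 13, 10, 3, 5, 14, 22, 7, 16, 34, 11, 4, 21, 6, 15, 20]

rank | idx | suffix
   0 |  26 | aabbcacadcc
   1 |  18 | aadddabbaabbcacadcc
   2 |  23 | abbaabbcacadcc
   3 |  27 | abbcacadcc
   4 |   8 | abcdcccddbaadddabbaabbcacadcc
   5 |  31 | acadcc
   6 |   0 | acccdcddabcdcccddbaadddabbaabbcacadcc
   7 |  33 | adcc
   8 |  19 | adddabbaabbcacadcc
   9 |  25 | baabbcacadcc
  10 |  17 | baadddabbaabbcacadcc
  11 |  24 | bbaabbcacadcc
  12 |  28 | bbcacadcc
  13 |  29 | bcacadcc
  14 |   9 | bcdcccddbaadddabbaabbcacadcc
  15 |  36 | c
  16 |  30 | cacadcc
  17 |  32 | cadcc
  18 |  35 | cc
  19 |   1 | cccdcddabcdcccddbaadddabbaabbcacadcc
  20 |  12 | cccddbaadddabbaabbcacadcc
  21 |   2 | ccdcddabcdcccddbaadddabbaabbcacadcc
  22 |  13 | ccddbaadddabbaabbcacadcc
  23 |  10 | cdcccddbaadddabbaabbcacadcc
  24 |   3 | cdcddabcdcccddbaadddabbaabbcacadcc
  25 |   5 | cddabcdcccddbaadddabbaabbcacadcc
  26 |  14 | cddbaadddabbaabbcacadcc
  27 |  22 | dabbaabbcacadcc
  28 |   7 | dabcdcccddbaadddabbaabbcacadcc
  29 |  16 | dbaadddabbaabbcacadcc
  30 |  34 | dcc
  31 |  11 | dcccddbaadddabbaabbcacadcc
  32 |   4 | dcddabcdcccddbaadddabbaabbcacadcc
  33 |  21 | ddabbaabbcacadcc
  34 |   6 | ddabcdcccddbaadddabbaabbcacadcc
  35 |  15 | ddbaadddabbaabbcacadcc
  36 |  20 | dddabbaabbcacadcc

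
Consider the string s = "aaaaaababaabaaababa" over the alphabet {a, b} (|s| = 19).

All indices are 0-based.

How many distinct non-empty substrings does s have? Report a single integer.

131

rank | idx | suffix
   0 |  18 | a
   1 |   0 | aaaaaababaabaaababa
   2 |   1 | aaaaababaabaaababa
   3 |   2 | aaaababaabaaababa
   4 |  12 | aaababa
   5 |   3 | aaababaabaaababa
   6 |   9 | aabaaababa
   7 |  13 | aababa
   8 |   4 | aababaabaaababa
   9 |  16 | aba
  10 |  10 | abaaababa
  11 |   7 | abaabaaababa
  12 |  14 | ababa
  13 |   5 | ababaabaaababa
  14 |  17 | ba
  15 |  11 | baaababa
  16 |   8 | baabaaababa
  17 |  15 | baba
  18 |   6 | babaabaaababa

SA = [18, 0, 1, 2, 12, 3, 9, 13, 4, 16, 10, 7, 14, 5, 17, 11, 8, 15, 6]
[i] adj suffixes → lcp
  [1] 18/0 → 1 ('a')
  [2] 0/1 → 5 ('aaaaa')
  [3] 1/2 → 4 ('aaaa')
  [4] 2/12 → 3 ('aaa')
  [5] 12/3 → 7 ('aaababa')
  [6] 3/9 → 2 ('aa')
  [7] 9/13 → 4 ('aaba')
  [8] 13/4 → 6 ('aababa')
  [9] 4/16 → 1 ('a')
  [10] 16/10 → 3 ('aba')
  [11] 10/7 → 4 ('abaa')
  [12] 7/14 → 3 ('aba')
  [13] 14/5 → 5 ('ababa')
  [14] 5/17 → 0 ('')
  [15] 17/11 → 2 ('ba')
  [16] 11/8 → 3 ('baa')
  [17] 8/15 → 2 ('ba')
  [18] 15/6 → 4 ('baba')

n(n+1)/2 = 19·20/2 = 190
Σ LCP = 0 + 1 + 5 + 4 + 3 + 7 + 2 + 4 + 6 + 1 + 3 + 4 + 3 + 5 + 0 + 2 + 3 + 2 + 4 = 59
distinct = 190 − 59 = 131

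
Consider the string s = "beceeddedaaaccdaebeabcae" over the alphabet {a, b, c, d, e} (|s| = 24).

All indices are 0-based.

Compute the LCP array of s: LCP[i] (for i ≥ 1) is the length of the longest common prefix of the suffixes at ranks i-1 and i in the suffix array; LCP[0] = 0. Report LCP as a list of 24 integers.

[0, 2, 1, 1, 1, 2, 0, 1, 2, 0, 1, 1, 1, 0, 2, 1, 1, 0, 1, 1, 1, 1, 2, 1]

rank | idx | suffix
   0 |   9 | aaaccdaebeabcae
   1 |  10 | aaccdaebeabcae
   2 |  19 | abcae
   3 |  11 | accdaebeabcae
   4 |  22 | ae
   5 |  15 | aebeabcae
   6 |  20 | bcae
   7 |  17 | beabcae
   8 |   0 | beceeddedaaaccdaebeabcae
   9 |  21 | cae
  10 |  12 | ccdaebeabcae
  11 |  13 | cdaebeabcae
  12 |   2 | ceeddedaaaccdaebeabcae
  13 |   8 | daaaccdaebeabcae
  14 |  14 | daebeabcae
  15 |   5 | ddedaaaccdaebeabcae
  16 |   6 | dedaaaccdaebeabcae
  17 |  23 | e
  18 |  18 | eabcae
  19 |  16 | ebeabcae
  20 |   1 | eceeddedaaaccdaebeabcae
  21 |   7 | edaaaccdaebeabcae
  22 |   4 | eddedaaaccdaebeabcae
  23 |   3 | eeddedaaaccdaebeabcae

SA = [9, 10, 19, 11, 22, 15, 20, 17, 0, 21, 12, 13, 2, 8, 14, 5, 6, 23, 18, 16, 1, 7, 4, 3]
rank  pair      lcp
   1  s[9:],s[10:]  2  'aa'
   2  s[10:],s[19:]  1  'a'
   3  s[19:],s[11:]  1  'a'
   4  s[11:],s[22:]  1  'a'
   5  s[22:],s[15:]  2  'ae'
   6  s[15:],s[20:]  0  ''
   7  s[20:],s[17:]  1  'b'
   8  s[17:],s[0:]  2  'be'
   9  s[0:],s[21:]  0  ''
  10  s[21:],s[12:]  1  'c'
  11  s[12:],s[13:]  1  'c'
  12  s[13:],s[2:]  1  'c'
  13  s[2:],s[8:]  0  ''
  14  s[8:],s[14:]  2  'da'
  15  s[14:],s[5:]  1  'd'
  16  s[5:],s[6:]  1  'd'
  17  s[6:],s[23:]  0  ''
  18  s[23:],s[18:]  1  'e'
  19  s[18:],s[16:]  1  'e'
  20  s[16:],s[1:]  1  'e'
  21  s[1:],s[7:]  1  'e'
  22  s[7:],s[4:]  2  'ed'
  23  s[4:],s[3:]  1  'e'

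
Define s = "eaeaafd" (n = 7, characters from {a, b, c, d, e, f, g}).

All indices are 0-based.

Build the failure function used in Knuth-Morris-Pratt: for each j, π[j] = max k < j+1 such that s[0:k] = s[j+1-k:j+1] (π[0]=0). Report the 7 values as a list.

π[0] = 0
j=1 s[j]='a': π[1]=0 (border '')
j=2 s[j]='e': π[2]=1 (border 'e')
j=3 s[j]='a': π[3]=2 (border 'ea')
j=4 s[j]='a': k: 2→0; π[4]=0 (border '')
j=5 s[j]='f': π[5]=0 (border '')
j=6 s[j]='d': π[6]=0 (border '')

[0, 0, 1, 2, 0, 0, 0]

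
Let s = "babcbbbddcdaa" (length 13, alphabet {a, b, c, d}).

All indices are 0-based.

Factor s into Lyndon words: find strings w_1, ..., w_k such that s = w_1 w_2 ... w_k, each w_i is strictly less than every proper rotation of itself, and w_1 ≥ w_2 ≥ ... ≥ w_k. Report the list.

["b", "abcbbbddcd", "a", "a"]

emit factor 1: 'b' (i=0, period=1)
emit factor 2: 'abcbbbddcd' (i=1, period=10)
emit factor 3: 'a' (i=11, period=1)
emit factor 4: 'a' (i=12, period=1)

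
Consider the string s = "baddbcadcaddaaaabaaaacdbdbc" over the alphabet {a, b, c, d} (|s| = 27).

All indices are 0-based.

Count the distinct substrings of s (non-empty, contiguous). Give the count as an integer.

rank→(start, suffix):
  0 → (12, 'aaaabaaaacdbdbc')
  1 → (17, 'aaaacdbdbc')
  2 → (13, 'aaabaaaacdbdbc')
  3 → (18, 'aaacdbdbc')
  4 → (14, 'aabaaaacdbdbc')
  5 → (19, 'aacdbdbc')
  6 → (15, 'abaaaacdbdbc')
  7 → (20, 'acdbdbc')
  8 → (6, 'adcaddaaaabaaaacdbdbc')
  9 → (9, 'addaaaabaaaacdbdbc')
  10 → (1, 'addbcadcaddaaaabaaaacdbdbc')
  11 → (16, 'baaaacdbdbc')
  12 → (0, 'baddbcadcaddaaaabaaaacdbdbc')
  13 → (25, 'bc')
  14 → (4, 'bcadcaddaaaabaaaacdbdbc')
  15 → (23, 'bdbc')
  16 → (26, 'c')
  17 → (5, 'cadcaddaaaabaaaacdbdbc')
  18 → (8, 'caddaaaabaaaacdbdbc')
  19 → (21, 'cdbdbc')
  20 → (11, 'daaaabaaaacdbdbc')
  21 → (24, 'dbc')
  22 → (3, 'dbcadcaddaaaabaaaacdbdbc')
  23 → (22, 'dbdbc')
  24 → (7, 'dcaddaaaabaaaacdbdbc')
  25 → (10, 'ddaaaabaaaacdbdbc')
  26 → (2, 'ddbcadcaddaaaabaaaacdbdbc')

SA = [12, 17, 13, 18, 14, 19, 15, 20, 6, 9, 1, 16, 0, 25, 4, 23, 26, 5, 8, 21, 11, 24, 3, 22, 7, 10, 2]
i: (SA[i-1],SA[i]) lcp shared
  1: (12,17) 4 'aaaa'
  2: (17,13) 3 'aaa'
  3: (13,18) 3 'aaa'
  4: (18,14) 2 'aa'
  5: (14,19) 2 'aa'
  6: (19,15) 1 'a'
  7: (15,20) 1 'a'
  8: (20,6) 1 'a'
  9: (6,9) 2 'ad'
  10: (9,1) 3 'add'
  11: (1,16) 0 ''
  12: (16,0) 2 'ba'
  13: (0,25) 1 'b'
  14: (25,4) 2 'bc'
  15: (4,23) 1 'b'
  16: (23,26) 0 ''
  17: (26,5) 1 'c'
  18: (5,8) 3 'cad'
  19: (8,21) 1 'c'
  20: (21,11) 0 ''
  21: (11,24) 1 'd'
  22: (24,3) 3 'dbc'
  23: (3,22) 2 'db'
  24: (22,7) 1 'd'
  25: (7,10) 1 'd'
  26: (10,2) 2 'dd'

n(n+1)/2 = 27·28/2 = 378
Σ LCP = 0 + 4 + 3 + 3 + 2 + 2 + 1 + 1 + 1 + 2 + 3 + 0 + 2 + 1 + 2 + 1 + 0 + 1 + 3 + 1 + 0 + 1 + 3 + 2 + 1 + 1 + 2 = 43
distinct = 378 − 43 = 335

335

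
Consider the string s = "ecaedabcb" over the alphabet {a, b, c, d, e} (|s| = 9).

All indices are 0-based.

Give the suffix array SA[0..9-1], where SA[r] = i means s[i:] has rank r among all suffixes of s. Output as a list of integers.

sorted suffixes:
  #0 SA[0]=5  'abcb'
  #1 SA[1]=2  'aedabcb'
  #2 SA[2]=8  'b'
  #3 SA[3]=6  'bcb'
  #4 SA[4]=1  'caedabcb'
  #5 SA[5]=7  'cb'
  #6 SA[6]=4  'dabcb'
  #7 SA[7]=0  'ecaedabcb'
  #8 SA[8]=3  'edabcb'

[5, 2, 8, 6, 1, 7, 4, 0, 3]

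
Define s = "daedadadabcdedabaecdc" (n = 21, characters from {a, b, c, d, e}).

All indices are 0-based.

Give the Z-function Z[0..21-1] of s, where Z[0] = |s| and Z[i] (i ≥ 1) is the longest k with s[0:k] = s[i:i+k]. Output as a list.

Z[0]=21
i=1: outside box; Z[1]=0
i=2: outside box; Z[2]=0
i=3: outside box; Z[3]=2 extend→box=[3,5)
i=4: min(r-i=1, Z[1]=0)=0; Z[4]=0
i=5: outside box; Z[5]=2 extend→box=[5,7)
i=6: min(r-i=1, Z[1]=0)=0; Z[6]=0
i=7: outside box; Z[7]=2 extend→box=[7,9)
i=8: min(r-i=1, Z[1]=0)=0; Z[8]=0
i=9: outside box; Z[9]=0
i=10: outside box; Z[10]=0
i=11: outside box; Z[11]=1 extend→box=[11,12)
i=12: outside box; Z[12]=0
i=13: outside box; Z[13]=2 extend→box=[13,15)
i=14: min(r-i=1, Z[1]=0)=0; Z[14]=0
i=15: outside box; Z[15]=0
i=16: outside box; Z[16]=0
i=17: outside box; Z[17]=0
i=18: outside box; Z[18]=0
i=19: outside box; Z[19]=1 extend→box=[19,20)
i=20: outside box; Z[20]=0

[21, 0, 0, 2, 0, 2, 0, 2, 0, 0, 0, 1, 0, 2, 0, 0, 0, 0, 0, 1, 0]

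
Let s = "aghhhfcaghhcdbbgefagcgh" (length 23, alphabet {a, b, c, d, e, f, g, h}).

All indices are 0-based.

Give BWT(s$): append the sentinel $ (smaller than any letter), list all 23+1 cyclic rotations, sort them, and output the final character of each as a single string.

hfc$dbfhgcgehabcaaghhghg

rank  rotation                  last
    0  $aghhhfcaghhcdbbgefagcgh  h
    1  agcgh$aghhhfcaghhcdbbgef  f
    2  aghhcdbbgefagcgh$aghhhfc  c
    3  aghhhfcaghhcdbbgefagcgh$  $
    4  bbgefagcgh$aghhhfcaghhcd  d
    5  bgefagcgh$aghhhfcaghhcdb  b
    6  caghhcdbbgefagcgh$aghhhf  f
    7  cdbbgefagcgh$aghhhfcaghh  h
    8  cgh$aghhhfcaghhcdbbgefag  g
    9  dbbgefagcgh$aghhhfcaghhc  c
   10  efagcgh$aghhhfcaghhcdbbg  g
   11  fagcgh$aghhhfcaghhcdbbge  e
   12  fcaghhcdbbgefagcgh$aghhh  h
   13  gcgh$aghhhfcaghhcdbbgefa  a
   14  gefagcgh$aghhhfcaghhcdbb  b
   15  gh$aghhhfcaghhcdbbgefagc  c
   16  ghhcdbbgefagcgh$aghhhfca  a
   17  ghhhfcaghhcdbbgefagcgh$a  a
   18  h$aghhhfcaghhcdbbgefagcg  g
   19  hcdbbgefagcgh$aghhhfcagh  h
   20  hfcaghhcdbbgefagcgh$aghh  h
   21  hhcdbbgefagcgh$aghhhfcag  g
   22  hhfcaghhcdbbgefagcgh$agh  h
   23  hhhfcaghhcdbbgefagcgh$ag  g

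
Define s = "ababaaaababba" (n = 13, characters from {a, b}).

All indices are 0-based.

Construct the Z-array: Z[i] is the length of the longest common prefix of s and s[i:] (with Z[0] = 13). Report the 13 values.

Z[0]=13
i=1: outside box; Z[1]=0
i=2: outside box; Z[2]=3 extend→box=[2,5)
i=3: min(r-i=2, Z[1]=0)=0; Z[3]=0
i=4: min(r-i=1, Z[2]=3)=1; Z[4]=1
i=5: outside box; Z[5]=1 extend→box=[5,6)
i=6: outside box; Z[6]=1 extend→box=[6,7)
i=7: outside box; Z[7]=4 extend→box=[7,11)
i=8: min(r-i=3, Z[1]=0)=0; Z[8]=0
i=9: min(r-i=2, Z[2]=3)=2; Z[9]=2
i=10: min(r-i=1, Z[3]=0)=0; Z[10]=0
i=11: outside box; Z[11]=0
i=12: outside box; Z[12]=1 extend→box=[12,13)

[13, 0, 3, 0, 1, 1, 1, 4, 0, 2, 0, 0, 1]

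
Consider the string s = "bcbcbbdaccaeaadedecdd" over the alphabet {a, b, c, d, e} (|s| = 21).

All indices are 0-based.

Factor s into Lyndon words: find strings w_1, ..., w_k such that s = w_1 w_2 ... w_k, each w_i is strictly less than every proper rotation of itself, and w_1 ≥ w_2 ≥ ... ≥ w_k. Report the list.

["bc", "bc", "bbd", "accae", "aadedecdd"]

emit factor 1: 'bc' (i=0, period=2)
emit factor 2: 'bc' (i=2, period=2)
emit factor 3: 'bbd' (i=4, period=3)
emit factor 4: 'accae' (i=7, period=5)
emit factor 5: 'aadedecdd' (i=12, period=9)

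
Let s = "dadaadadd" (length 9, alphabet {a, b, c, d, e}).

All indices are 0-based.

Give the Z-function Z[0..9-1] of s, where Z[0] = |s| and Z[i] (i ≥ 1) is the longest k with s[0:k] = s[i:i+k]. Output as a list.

[9, 0, 2, 0, 0, 3, 0, 1, 1]

Z[0]=9
i=1: outside box; Z[1]=0
i=2: outside box; Z[2]=2 extend→box=[2,4)
i=3: min(r-i=1, Z[1]=0)=0; Z[3]=0
i=4: outside box; Z[4]=0
i=5: outside box; Z[5]=3 extend→box=[5,8)
i=6: min(r-i=2, Z[1]=0)=0; Z[6]=0
i=7: min(r-i=1, Z[2]=2)=1; Z[7]=1
i=8: outside box; Z[8]=1 extend→box=[8,9)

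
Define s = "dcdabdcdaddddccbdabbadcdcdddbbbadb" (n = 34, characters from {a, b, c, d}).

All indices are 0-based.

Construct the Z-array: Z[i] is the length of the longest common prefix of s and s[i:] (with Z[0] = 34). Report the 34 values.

Z[0]=34
i=1: outside box; Z[1]=0
i=2: outside box; Z[2]=1 extend→box=[2,3)
i=3: outside box; Z[3]=0
i=4: outside box; Z[4]=0
i=5: outside box; Z[5]=4 extend→box=[5,9)
i=6: min(r-i=3, Z[1]=0)=0; Z[6]=0
i=7: min(r-i=2, Z[2]=1)=1; Z[7]=1
i=8: min(r-i=1, Z[3]=0)=0; Z[8]=0
i=9: outside box; Z[9]=1 extend→box=[9,10)
i=10: outside box; Z[10]=1 extend→box=[10,11)
i=11: outside box; Z[11]=1 extend→box=[11,12)
i=12: outside box; Z[12]=2 extend→box=[12,14)
i=13: min(r-i=1, Z[1]=0)=0; Z[13]=0
i=14: outside box; Z[14]=0
i=15: outside box; Z[15]=0
i=16: outside box; Z[16]=1 extend→box=[16,17)
i=17: outside box; Z[17]=0
i=18: outside box; Z[18]=0
i=19: outside box; Z[19]=0
i=20: outside box; Z[20]=0
i=21: outside box; Z[21]=3 extend→box=[21,24)
i=22: min(r-i=2, Z[1]=0)=0; Z[22]=0
i=23: min(r-i=1, Z[2]=1)=1; Z[23]=3 extend→box=[23,26)
i=24: min(r-i=2, Z[1]=0)=0; Z[24]=0
i=25: min(r-i=1, Z[2]=1)=1; Z[25]=1
i=26: outside box; Z[26]=1 extend→box=[26,27)
i=27: outside box; Z[27]=1 extend→box=[27,28)
i=28: outside box; Z[28]=0
i=29: outside box; Z[29]=0
i=30: outside box; Z[30]=0
i=31: outside box; Z[31]=0
i=32: outside box; Z[32]=1 extend→box=[32,33)
i=33: outside box; Z[33]=0

[34, 0, 1, 0, 0, 4, 0, 1, 0, 1, 1, 1, 2, 0, 0, 0, 1, 0, 0, 0, 0, 3, 0, 3, 0, 1, 1, 1, 0, 0, 0, 0, 1, 0]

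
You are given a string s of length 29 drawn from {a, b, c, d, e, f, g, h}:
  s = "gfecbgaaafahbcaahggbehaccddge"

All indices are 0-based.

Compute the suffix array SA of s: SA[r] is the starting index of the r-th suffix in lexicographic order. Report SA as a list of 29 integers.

[6, 7, 14, 22, 8, 10, 15, 12, 19, 4, 13, 3, 23, 24, 25, 26, 28, 2, 20, 9, 1, 5, 18, 27, 0, 17, 21, 11, 16]

sorted suffixes:
  #0 SA[0]=6  'aaafahbcaahggbehaccddge'
  #1 SA[1]=7  'aafahbcaahggbehaccddge'
  #2 SA[2]=14  'aahggbehaccddge'
  #3 SA[3]=22  'accddge'
  #4 SA[4]=8  'afahbcaahggbehaccddge'
  #5 SA[5]=10  'ahbcaahggbehaccddge'
  #6 SA[6]=15  'ahggbehaccddge'
  #7 SA[7]=12  'bcaahggbehaccddge'
  #8 SA[8]=19  'behaccddge'
  #9 SA[9]=4  'bgaaafahbcaahggbehaccddge'
  #10 SA[10]=13  'caahggbehaccddge'
  #11 SA[11]=3  'cbgaaafahbcaahggbehaccddge'
  #12 SA[12]=23  'ccddge'
  #13 SA[13]=24  'cddge'
  #14 SA[14]=25  'ddge'
  #15 SA[15]=26  'dge'
  #16 SA[16]=28  'e'
  #17 SA[17]=2  'ecbgaaafahbcaahggbehaccddge'
  #18 SA[18]=20  'ehaccddge'
  #19 SA[19]=9  'fahbcaahggbehaccddge'
  #20 SA[20]=1  'fecbgaaafahbcaahggbehaccddge'
  #21 SA[21]=5  'gaaafahbcaahggbehaccddge'
  #22 SA[22]=18  'gbehaccddge'
  #23 SA[23]=27  'ge'
  #24 SA[24]=0  'gfecbgaaafahbcaahggbehaccddge'
  #25 SA[25]=17  'ggbehaccddge'
  #26 SA[26]=21  'haccddge'
  #27 SA[27]=11  'hbcaahggbehaccddge'
  #28 SA[28]=16  'hggbehaccddge'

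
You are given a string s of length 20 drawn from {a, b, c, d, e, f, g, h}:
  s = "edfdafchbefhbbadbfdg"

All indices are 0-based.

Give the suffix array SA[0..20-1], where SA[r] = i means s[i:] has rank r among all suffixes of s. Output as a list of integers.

[14, 4, 13, 12, 8, 16, 6, 3, 15, 1, 18, 0, 9, 5, 2, 17, 10, 19, 11, 7]

rank→(start, suffix):
  0 → (14, 'adbfdg')
  1 → (4, 'afchbefhbbadbfdg')
  2 → (13, 'badbfdg')
  3 → (12, 'bbadbfdg')
  4 → (8, 'befhbbadbfdg')
  5 → (16, 'bfdg')
  6 → (6, 'chbefhbbadbfdg')
  7 → (3, 'dafchbefhbbadbfdg')
  8 → (15, 'dbfdg')
  9 → (1, 'dfdafchbefhbbadbfdg')
  10 → (18, 'dg')
  11 → (0, 'edfdafchbefhbbadbfdg')
  12 → (9, 'efhbbadbfdg')
  13 → (5, 'fchbefhbbadbfdg')
  14 → (2, 'fdafchbefhbbadbfdg')
  15 → (17, 'fdg')
  16 → (10, 'fhbbadbfdg')
  17 → (19, 'g')
  18 → (11, 'hbbadbfdg')
  19 → (7, 'hbefhbbadbfdg')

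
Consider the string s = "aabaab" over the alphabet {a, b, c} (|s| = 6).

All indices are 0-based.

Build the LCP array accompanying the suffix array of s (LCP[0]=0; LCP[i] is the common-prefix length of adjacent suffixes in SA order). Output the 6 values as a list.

rank→(start, suffix):
  0 → (3, 'aab')
  1 → (0, 'aabaab')
  2 → (4, 'ab')
  3 → (1, 'abaab')
  4 → (5, 'b')
  5 → (2, 'baab')

SA = [3, 0, 4, 1, 5, 2]
i: (SA[i-1],SA[i]) lcp shared
  1: (3,0) 3 'aab'
  2: (0,4) 1 'a'
  3: (4,1) 2 'ab'
  4: (1,5) 0 ''
  5: (5,2) 1 'b'

[0, 3, 1, 2, 0, 1]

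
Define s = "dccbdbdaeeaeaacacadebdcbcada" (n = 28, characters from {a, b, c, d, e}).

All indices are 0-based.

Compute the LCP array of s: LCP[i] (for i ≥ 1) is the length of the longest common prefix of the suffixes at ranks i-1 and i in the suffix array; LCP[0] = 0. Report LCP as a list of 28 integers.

[0, 1, 1, 3, 1, 2, 1, 2, 0, 1, 2, 2, 0, 2, 3, 1, 2, 1, 0, 2, 1, 1, 2, 1, 0, 2, 1, 1]

rank→(start, suffix):
  0 → (27, 'a')
  1 → (12, 'aacacadebdcbcada')
  2 → (13, 'acacadebdcbcada')
  3 → (15, 'acadebdcbcada')
  4 → (25, 'ada')
  5 → (17, 'adebdcbcada')
  6 → (10, 'aeaacacadebdcbcada')
  7 → (7, 'aeeaeaacacadebdcbcada')
  8 → (23, 'bcada')
  9 → (5, 'bdaeeaeaacacadebdcbcada')
  10 → (3, 'bdbdaeeaeaacacadebdcbcada')
  11 → (20, 'bdcbcada')
  12 → (14, 'cacadebdcbcada')
  13 → (24, 'cada')
  14 → (16, 'cadebdcbcada')
  15 → (22, 'cbcada')
  16 → (2, 'cbdbdaeeaeaacacadebdcbcada')
  17 → (1, 'ccbdbdaeeaeaacacadebdcbcada')
  18 → (26, 'da')
  19 → (6, 'daeeaeaacacadebdcbcada')
  20 → (4, 'dbdaeeaeaacacadebdcbcada')
  21 → (21, 'dcbcada')
  22 → (0, 'dccbdbdaeeaeaacacadebdcbcada')
  23 → (18, 'debdcbcada')
  24 → (11, 'eaacacadebdcbcada')
  25 → (9, 'eaeaacacadebdcbcada')
  26 → (19, 'ebdcbcada')
  27 → (8, 'eeaeaacacadebdcbcada')

SA = [27, 12, 13, 15, 25, 17, 10, 7, 23, 5, 3, 20, 14, 24, 16, 22, 2, 1, 26, 6, 4, 21, 0, 18, 11, 9, 19, 8]
rank  pair      lcp
   1  s[27:],s[12:]  1  'a'
   2  s[12:],s[13:]  1  'a'
   3  s[13:],s[15:]  3  'aca'
   4  s[15:],s[25:]  1  'a'
   5  s[25:],s[17:]  2  'ad'
   6  s[17:],s[10:]  1  'a'
   7  s[10:],s[7:]  2  'ae'
   8  s[7:],s[23:]  0  ''
   9  s[23:],s[5:]  1  'b'
  10  s[5:],s[3:]  2  'bd'
  11  s[3:],s[20:]  2  'bd'
  12  s[20:],s[14:]  0  ''
  13  s[14:],s[24:]  2  'ca'
  14  s[24:],s[16:]  3  'cad'
  15  s[16:],s[22:]  1  'c'
  16  s[22:],s[2:]  2  'cb'
  17  s[2:],s[1:]  1  'c'
  18  s[1:],s[26:]  0  ''
  19  s[26:],s[6:]  2  'da'
  20  s[6:],s[4:]  1  'd'
  21  s[4:],s[21:]  1  'd'
  22  s[21:],s[0:]  2  'dc'
  23  s[0:],s[18:]  1  'd'
  24  s[18:],s[11:]  0  ''
  25  s[11:],s[9:]  2  'ea'
  26  s[9:],s[19:]  1  'e'
  27  s[19:],s[8:]  1  'e'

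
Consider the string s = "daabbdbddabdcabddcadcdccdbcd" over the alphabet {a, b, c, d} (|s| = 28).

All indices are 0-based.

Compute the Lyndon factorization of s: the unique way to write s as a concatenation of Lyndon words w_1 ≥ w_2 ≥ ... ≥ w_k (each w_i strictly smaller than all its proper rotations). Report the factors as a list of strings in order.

emit factor 1: 'd' (i=0, period=1)
emit factor 2: 'aabbdbddabdcabddcadcdccdbcd' (i=1, period=27)

["d", "aabbdbddabdcabddcadcdccdbcd"]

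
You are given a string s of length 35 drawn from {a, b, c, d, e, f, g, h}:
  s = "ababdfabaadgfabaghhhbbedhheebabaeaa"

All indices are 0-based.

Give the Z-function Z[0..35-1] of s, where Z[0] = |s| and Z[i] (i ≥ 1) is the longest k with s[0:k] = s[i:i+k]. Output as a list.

[35, 0, 2, 0, 0, 0, 3, 0, 1, 1, 0, 0, 0, 3, 0, 1, 0, 0, 0, 0, 0, 0, 0, 0, 0, 0, 0, 0, 0, 3, 0, 1, 0, 1, 1]

Z[0]=35
i=1: outside box; Z[1]=0
i=2: outside box; Z[2]=2 grow→box=[2,4)
i=3: min(r-i=1, Z[1]=0)=0; Z[3]=0
i=4: outside box; Z[4]=0
i=5: outside box; Z[5]=0
i=6: outside box; Z[6]=3 grow→box=[6,9)
i=7: min(r-i=2, Z[1]=0)=0; Z[7]=0
i=8: min(r-i=1, Z[2]=2)=1; Z[8]=1
i=9: outside box; Z[9]=1 grow→box=[9,10)
i=10: outside box; Z[10]=0
i=11: outside box; Z[11]=0
i=12: outside box; Z[12]=0
i=13: outside box; Z[13]=3 grow→box=[13,16)
i=14: min(r-i=2, Z[1]=0)=0; Z[14]=0
i=15: min(r-i=1, Z[2]=2)=1; Z[15]=1
i=16: outside box; Z[16]=0
i=17: outside box; Z[17]=0
i=18: outside box; Z[18]=0
i=19: outside box; Z[19]=0
i=20: outside box; Z[20]=0
i=21: outside box; Z[21]=0
i=22: outside box; Z[22]=0
i=23: outside box; Z[23]=0
i=24: outside box; Z[24]=0
i=25: outside box; Z[25]=0
i=26: outside box; Z[26]=0
i=27: outside box; Z[27]=0
i=28: outside box; Z[28]=0
i=29: outside box; Z[29]=3 grow→box=[29,32)
i=30: min(r-i=2, Z[1]=0)=0; Z[30]=0
i=31: min(r-i=1, Z[2]=2)=1; Z[31]=1
i=32: outside box; Z[32]=0
i=33: outside box; Z[33]=1 grow→box=[33,34)
i=34: outside box; Z[34]=1 grow→box=[34,35)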